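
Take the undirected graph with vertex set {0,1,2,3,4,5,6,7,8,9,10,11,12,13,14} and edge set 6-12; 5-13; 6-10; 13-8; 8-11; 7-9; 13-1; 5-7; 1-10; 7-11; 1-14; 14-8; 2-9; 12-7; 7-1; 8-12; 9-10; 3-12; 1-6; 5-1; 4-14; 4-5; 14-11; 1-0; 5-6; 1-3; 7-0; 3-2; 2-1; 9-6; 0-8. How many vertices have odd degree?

10

Degrees: 0:3, 1:9, 2:3, 3:3, 4:2, 5:5, 6:5, 7:6, 8:5, 9:4, 10:3, 11:3, 12:4, 13:3, 14:4
Odd-degree vertices: 0, 1, 2, 3, 5, 6, 8, 10, 11, 13.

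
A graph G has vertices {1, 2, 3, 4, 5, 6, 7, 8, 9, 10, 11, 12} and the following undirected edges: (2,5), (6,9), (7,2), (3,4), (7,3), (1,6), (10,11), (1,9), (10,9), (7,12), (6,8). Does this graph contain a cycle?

The graph has 12 vertices, 11 edges, and 2 connected components.
Since 11 > 12 - 2, a cycle must exist; for instance 1-9-6-1.

Yes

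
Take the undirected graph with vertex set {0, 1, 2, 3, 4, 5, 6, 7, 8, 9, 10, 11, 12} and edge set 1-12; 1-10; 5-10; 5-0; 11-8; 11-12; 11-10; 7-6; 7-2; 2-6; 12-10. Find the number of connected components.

Component: {3}
Component: {4}
Component: {9}
Component: {2, 6, 7}
Component: {0, 1, 5, 8, 10, 11, 12}

5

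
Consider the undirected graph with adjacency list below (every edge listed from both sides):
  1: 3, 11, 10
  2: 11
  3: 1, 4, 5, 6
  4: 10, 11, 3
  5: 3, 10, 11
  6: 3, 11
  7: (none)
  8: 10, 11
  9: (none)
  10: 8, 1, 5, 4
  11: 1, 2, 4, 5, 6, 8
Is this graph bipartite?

Partition the vertices as {3, 7, 9, 10, 11} vs {1, 2, 4, 5, 6, 8}. Each listed edge has one endpoint in each part, so the graph is bipartite.

Yes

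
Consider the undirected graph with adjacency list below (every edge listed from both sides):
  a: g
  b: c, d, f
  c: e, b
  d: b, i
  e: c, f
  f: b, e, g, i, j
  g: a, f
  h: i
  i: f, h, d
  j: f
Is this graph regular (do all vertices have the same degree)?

Degrees: a:1, b:3, c:2, d:2, e:2, f:5, g:2, h:1, i:3, j:1
Degrees are not all equal (e.g. deg(a)=1 but deg(f)=5); not regular.

No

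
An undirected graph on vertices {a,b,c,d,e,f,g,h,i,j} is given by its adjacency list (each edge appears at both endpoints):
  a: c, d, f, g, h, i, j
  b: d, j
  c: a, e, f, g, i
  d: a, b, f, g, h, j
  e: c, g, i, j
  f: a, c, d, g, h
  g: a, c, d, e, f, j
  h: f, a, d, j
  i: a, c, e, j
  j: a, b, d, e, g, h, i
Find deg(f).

Neighbors of f: a, c, d, g, h.

5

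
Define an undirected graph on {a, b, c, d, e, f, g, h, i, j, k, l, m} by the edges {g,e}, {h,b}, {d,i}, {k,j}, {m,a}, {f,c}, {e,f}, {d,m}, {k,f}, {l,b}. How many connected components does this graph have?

3

Component: {b, h, l}
Component: {a, d, i, m}
Component: {c, e, f, g, j, k}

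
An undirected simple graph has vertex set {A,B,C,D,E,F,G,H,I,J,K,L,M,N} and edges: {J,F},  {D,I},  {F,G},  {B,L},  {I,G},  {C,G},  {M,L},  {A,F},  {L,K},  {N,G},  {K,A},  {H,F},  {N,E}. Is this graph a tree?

The graph has 14 vertices and 13 edges.
Connected and |E| = |V| - 1, which characterizes a tree.

Yes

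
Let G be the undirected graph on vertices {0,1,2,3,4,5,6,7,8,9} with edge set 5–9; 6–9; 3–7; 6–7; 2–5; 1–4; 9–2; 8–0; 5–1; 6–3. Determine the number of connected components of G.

Component: {0, 8}
Component: {1, 2, 3, 4, 5, 6, 7, 9}

2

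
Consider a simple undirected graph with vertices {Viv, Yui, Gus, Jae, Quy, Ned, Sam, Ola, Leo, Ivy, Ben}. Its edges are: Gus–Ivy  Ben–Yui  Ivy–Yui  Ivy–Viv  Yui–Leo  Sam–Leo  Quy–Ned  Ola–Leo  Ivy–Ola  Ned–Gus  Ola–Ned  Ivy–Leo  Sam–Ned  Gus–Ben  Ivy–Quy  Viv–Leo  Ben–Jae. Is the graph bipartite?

Ivy-Leo-Yui-Ivy is an odd cycle (length 3), and a bipartite graph can contain only even cycles.

No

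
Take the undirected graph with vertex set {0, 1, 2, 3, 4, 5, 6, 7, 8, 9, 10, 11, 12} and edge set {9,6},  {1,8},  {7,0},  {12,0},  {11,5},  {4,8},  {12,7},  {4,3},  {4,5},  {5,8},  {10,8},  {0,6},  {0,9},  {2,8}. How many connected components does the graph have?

Component: {0, 6, 7, 9, 12}
Component: {1, 2, 3, 4, 5, 8, 10, 11}

2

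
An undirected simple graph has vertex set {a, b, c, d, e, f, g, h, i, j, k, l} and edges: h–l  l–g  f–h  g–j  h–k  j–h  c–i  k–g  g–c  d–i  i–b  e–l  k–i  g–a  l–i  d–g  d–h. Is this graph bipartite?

Yes

Color {e, g, h, i} black and {a, b, c, d, f, j, k, l} white. No edge joins two same-colored vertices, so the graph is bipartite.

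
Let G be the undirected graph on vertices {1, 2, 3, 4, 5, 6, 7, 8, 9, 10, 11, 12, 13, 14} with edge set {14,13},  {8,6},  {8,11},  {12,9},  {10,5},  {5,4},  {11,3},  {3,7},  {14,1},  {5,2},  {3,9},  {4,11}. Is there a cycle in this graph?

The graph has 14 vertices, 12 edges, and 2 connected components.
A forest on 14 vertices with 2 components has exactly 12 edges, which matches — so no cycle.

No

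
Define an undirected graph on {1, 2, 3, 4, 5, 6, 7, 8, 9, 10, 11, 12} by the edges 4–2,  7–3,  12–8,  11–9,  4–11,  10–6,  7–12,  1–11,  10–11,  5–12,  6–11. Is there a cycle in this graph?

Yes

The graph has 12 vertices, 11 edges, and 2 connected components.
One cycle is 11-10-6-11.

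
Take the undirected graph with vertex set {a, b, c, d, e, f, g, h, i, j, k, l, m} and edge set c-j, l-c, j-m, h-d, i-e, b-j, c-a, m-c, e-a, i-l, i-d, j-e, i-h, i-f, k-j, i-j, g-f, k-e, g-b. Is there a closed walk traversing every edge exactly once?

Yes

Degrees: a:2, b:2, c:4, d:2, e:4, f:2, g:2, h:2, i:6, j:6, k:2, l:2, m:2
Every vertex has even degree and the edges form a single connected piece, so an Eulerian circuit exists.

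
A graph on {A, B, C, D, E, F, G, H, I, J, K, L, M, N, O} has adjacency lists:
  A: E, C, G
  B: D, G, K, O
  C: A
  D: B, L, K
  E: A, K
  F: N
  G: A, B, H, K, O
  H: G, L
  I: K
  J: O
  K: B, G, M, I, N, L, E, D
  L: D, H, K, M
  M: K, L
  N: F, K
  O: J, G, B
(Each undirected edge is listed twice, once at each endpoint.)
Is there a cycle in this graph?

Yes

|V| = 15, |E| = 21, number of components = 1.
Since 21 > 15 - 1, a cycle must exist; for instance A-E-K-D-B-G-A.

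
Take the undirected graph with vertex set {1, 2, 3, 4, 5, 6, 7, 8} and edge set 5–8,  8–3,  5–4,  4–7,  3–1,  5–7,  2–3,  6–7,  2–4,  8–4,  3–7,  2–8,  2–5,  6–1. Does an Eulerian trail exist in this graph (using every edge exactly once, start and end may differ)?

Degrees: 1:2, 2:4, 3:4, 4:4, 5:4, 6:2, 7:4, 8:4
Odd-degree vertices: none (0 total).
With 0 odd-degree vertices and all edges in one connected piece, an Eulerian trail exists.

Yes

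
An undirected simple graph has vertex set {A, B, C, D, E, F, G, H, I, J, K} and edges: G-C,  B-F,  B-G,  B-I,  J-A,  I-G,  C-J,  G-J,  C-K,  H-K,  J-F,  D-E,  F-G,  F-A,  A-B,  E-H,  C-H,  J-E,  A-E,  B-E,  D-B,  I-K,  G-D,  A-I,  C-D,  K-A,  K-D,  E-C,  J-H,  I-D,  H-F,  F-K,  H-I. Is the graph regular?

Degrees: A:6, B:6, C:6, D:6, E:6, F:6, G:6, H:6, I:6, J:6, K:6
All degrees equal 6; the graph is regular.

Yes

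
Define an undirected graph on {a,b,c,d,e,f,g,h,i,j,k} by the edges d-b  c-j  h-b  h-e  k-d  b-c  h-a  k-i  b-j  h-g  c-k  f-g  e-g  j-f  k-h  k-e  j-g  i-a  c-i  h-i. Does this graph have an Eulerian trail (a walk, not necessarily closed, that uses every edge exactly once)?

Yes

Degrees: a:2, b:4, c:4, d:2, e:3, f:2, g:4, h:6, i:4, j:4, k:5
Odd-degree vertices: e, k (2 total).
With 2 odd-degree vertices and all edges in one connected piece, an Eulerian trail exists (from e to k).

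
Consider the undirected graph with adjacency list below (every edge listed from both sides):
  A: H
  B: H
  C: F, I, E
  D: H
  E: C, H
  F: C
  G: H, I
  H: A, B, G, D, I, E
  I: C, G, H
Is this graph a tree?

The graph has 9 vertices and 10 edges.
Connected but with 10 > 8 edges, so it has a cycle and is not a tree.

No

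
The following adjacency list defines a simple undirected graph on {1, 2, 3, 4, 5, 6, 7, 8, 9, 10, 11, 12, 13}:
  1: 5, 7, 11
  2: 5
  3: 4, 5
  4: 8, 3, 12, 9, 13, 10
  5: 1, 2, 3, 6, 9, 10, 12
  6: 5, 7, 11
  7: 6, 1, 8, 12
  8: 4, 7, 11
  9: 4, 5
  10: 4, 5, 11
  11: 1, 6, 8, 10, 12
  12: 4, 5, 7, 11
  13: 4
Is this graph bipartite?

Yes

A valid 2-coloring puts {4, 5, 7, 11} on one side and {1, 2, 3, 6, 8, 9, 10, 12, 13} on the other; every edge crosses between the two sides.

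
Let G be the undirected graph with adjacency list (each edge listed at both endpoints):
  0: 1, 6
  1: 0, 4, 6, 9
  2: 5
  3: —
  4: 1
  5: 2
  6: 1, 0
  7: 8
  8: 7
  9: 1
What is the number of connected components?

Component: {3}
Component: {2, 5}
Component: {7, 8}
Component: {0, 1, 4, 6, 9}

4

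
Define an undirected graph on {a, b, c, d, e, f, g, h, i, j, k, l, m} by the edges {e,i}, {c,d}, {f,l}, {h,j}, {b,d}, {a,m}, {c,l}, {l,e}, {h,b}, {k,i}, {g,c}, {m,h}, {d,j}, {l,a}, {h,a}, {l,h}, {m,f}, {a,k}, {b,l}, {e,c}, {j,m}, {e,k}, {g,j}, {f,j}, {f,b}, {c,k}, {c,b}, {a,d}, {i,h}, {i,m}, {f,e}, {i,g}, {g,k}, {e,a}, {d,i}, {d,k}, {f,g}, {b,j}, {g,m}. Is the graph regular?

Yes

Degrees: a:6, b:6, c:6, d:6, e:6, f:6, g:6, h:6, i:6, j:6, k:6, l:6, m:6
Every vertex has degree 6, so the graph is 6-regular.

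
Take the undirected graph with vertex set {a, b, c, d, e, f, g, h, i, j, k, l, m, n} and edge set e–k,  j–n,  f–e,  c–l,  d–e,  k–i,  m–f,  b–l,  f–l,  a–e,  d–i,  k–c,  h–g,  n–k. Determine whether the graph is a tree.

No

|V| = 14, |E| = 14.
It is not connected, so it is not a tree.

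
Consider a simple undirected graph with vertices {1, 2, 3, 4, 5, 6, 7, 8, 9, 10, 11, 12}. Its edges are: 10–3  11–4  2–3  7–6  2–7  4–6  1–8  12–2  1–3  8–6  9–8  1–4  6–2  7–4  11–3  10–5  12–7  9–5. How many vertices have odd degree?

Degrees: 1:3, 2:4, 3:4, 4:4, 5:2, 6:4, 7:4, 8:3, 9:2, 10:2, 11:2, 12:2
Odd-degree vertices: 1, 8.

2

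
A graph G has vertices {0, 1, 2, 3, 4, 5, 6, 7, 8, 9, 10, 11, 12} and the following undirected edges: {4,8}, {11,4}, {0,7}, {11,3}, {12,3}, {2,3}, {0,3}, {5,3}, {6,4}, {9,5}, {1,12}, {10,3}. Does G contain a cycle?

|V| = 13, |E| = 12, number of components = 1.
Since 12 = 13 - 1, the graph is a forest and contains no cycle.

No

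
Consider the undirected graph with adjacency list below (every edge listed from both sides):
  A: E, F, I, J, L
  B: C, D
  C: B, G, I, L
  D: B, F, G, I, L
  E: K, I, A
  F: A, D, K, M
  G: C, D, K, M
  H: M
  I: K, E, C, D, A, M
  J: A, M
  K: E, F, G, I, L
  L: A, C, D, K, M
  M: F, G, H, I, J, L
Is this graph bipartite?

No

I-E-A-I is an odd cycle (length 3), and a bipartite graph can contain only even cycles.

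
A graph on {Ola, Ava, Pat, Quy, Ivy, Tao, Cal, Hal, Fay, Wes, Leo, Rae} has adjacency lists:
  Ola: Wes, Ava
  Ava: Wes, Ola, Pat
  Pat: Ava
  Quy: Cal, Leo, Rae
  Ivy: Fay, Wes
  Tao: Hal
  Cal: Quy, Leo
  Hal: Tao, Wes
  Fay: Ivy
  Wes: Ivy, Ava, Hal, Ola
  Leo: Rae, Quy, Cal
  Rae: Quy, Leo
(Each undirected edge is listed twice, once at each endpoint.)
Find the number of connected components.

Component: {Quy, Cal, Leo, Rae}
Component: {Ola, Ava, Pat, Ivy, Tao, Hal, Fay, Wes}

2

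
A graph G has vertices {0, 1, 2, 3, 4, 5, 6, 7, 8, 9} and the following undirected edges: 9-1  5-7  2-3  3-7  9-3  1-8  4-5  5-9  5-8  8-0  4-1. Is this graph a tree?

|V| = 10, |E| = 11.
It is not connected, so it is not a tree.

No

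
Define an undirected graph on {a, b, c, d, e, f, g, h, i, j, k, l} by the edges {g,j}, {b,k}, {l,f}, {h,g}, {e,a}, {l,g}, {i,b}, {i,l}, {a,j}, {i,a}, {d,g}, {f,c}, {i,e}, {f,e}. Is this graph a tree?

|V| = 12, |E| = 14.
Connected but with 14 > 11 edges, so it has a cycle and is not a tree.

No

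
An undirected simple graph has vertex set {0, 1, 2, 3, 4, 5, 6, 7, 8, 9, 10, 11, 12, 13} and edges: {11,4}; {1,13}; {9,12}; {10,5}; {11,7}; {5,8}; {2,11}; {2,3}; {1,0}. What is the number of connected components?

Component: {6}
Component: {9, 12}
Component: {0, 1, 13}
Component: {5, 8, 10}
Component: {2, 3, 4, 7, 11}

5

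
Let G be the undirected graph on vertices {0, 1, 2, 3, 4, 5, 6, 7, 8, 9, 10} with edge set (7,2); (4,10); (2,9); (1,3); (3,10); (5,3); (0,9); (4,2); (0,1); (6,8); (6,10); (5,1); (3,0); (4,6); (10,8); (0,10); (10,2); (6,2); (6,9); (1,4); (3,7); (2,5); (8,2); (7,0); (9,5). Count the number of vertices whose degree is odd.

6

Degrees: 0:5, 1:4, 2:7, 3:5, 4:4, 5:4, 6:5, 7:3, 8:3, 9:4, 10:6
Odd-degree vertices: 0, 2, 3, 6, 7, 8.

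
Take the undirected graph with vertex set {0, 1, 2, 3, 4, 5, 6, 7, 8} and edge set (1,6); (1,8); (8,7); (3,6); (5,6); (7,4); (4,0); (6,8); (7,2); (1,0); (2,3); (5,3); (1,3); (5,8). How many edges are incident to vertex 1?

4

Neighbors of 1: 0, 3, 6, 8.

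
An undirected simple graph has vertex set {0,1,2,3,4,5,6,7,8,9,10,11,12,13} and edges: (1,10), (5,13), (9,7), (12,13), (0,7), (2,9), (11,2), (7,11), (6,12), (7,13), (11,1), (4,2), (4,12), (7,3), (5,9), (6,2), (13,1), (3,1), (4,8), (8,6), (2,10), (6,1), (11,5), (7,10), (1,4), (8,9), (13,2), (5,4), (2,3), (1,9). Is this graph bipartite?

Yes

A valid 2-coloring puts {1, 2, 5, 7, 8, 12} on one side and {0, 3, 4, 6, 9, 10, 11, 13} on the other; every edge crosses between the two sides.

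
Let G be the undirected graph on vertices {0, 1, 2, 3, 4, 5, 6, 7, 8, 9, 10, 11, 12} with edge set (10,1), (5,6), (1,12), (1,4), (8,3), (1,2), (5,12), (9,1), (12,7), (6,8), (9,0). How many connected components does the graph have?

2

Component: {11}
Component: {0, 1, 2, 3, 4, 5, 6, 7, 8, 9, 10, 12}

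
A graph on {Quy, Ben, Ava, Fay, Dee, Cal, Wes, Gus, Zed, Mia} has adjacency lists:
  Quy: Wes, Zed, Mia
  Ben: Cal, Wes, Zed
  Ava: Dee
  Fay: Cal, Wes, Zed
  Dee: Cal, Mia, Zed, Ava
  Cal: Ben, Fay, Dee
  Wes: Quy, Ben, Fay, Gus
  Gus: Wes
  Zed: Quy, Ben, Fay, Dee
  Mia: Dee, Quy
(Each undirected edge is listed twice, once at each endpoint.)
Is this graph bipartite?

Yes

Color {Ava, Cal, Wes, Zed, Mia} black and {Quy, Ben, Fay, Dee, Gus} white. No edge joins two same-colored vertices, so the graph is bipartite.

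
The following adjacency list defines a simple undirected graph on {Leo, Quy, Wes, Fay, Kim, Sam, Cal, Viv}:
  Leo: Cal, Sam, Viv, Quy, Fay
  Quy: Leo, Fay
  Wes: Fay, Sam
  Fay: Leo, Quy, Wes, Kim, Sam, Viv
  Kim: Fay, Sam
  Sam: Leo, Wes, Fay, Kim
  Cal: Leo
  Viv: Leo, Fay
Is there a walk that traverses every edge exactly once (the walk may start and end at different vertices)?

Yes

Degrees: Leo:5, Quy:2, Wes:2, Fay:6, Kim:2, Sam:4, Cal:1, Viv:2
Odd-degree vertices: Leo, Cal (2 total).
The non-isolated vertices are connected and exactly 2 have odd degree, so an Eulerian trail exists (from Leo to Cal).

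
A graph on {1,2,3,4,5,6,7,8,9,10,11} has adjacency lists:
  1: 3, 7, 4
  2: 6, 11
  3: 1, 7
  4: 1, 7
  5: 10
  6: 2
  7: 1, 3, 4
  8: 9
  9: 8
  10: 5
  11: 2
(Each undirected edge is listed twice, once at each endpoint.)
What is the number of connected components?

Component: {5, 10}
Component: {8, 9}
Component: {2, 6, 11}
Component: {1, 3, 4, 7}

4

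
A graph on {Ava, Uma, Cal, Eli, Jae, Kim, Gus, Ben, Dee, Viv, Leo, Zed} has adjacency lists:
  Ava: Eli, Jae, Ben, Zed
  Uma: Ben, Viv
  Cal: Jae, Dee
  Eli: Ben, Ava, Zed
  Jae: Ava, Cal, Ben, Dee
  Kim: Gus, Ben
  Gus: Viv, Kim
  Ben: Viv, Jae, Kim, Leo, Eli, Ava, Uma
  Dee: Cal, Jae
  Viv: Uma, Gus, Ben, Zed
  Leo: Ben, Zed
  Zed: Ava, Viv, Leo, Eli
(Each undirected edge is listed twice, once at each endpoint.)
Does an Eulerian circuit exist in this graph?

No

Degrees: Ava:4, Uma:2, Cal:2, Eli:3, Jae:4, Kim:2, Gus:2, Ben:7, Dee:2, Viv:4, Leo:2, Zed:4
Eli, Ben have odd degree; an Eulerian circuit needs every degree to be even, so none exists.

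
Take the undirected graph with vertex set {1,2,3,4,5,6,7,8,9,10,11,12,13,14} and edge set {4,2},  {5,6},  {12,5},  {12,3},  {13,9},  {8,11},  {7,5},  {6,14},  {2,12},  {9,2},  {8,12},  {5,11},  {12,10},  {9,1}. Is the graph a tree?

The graph has 14 vertices and 14 edges.
Connected but with 14 > 13 edges, so it has a cycle and is not a tree.

No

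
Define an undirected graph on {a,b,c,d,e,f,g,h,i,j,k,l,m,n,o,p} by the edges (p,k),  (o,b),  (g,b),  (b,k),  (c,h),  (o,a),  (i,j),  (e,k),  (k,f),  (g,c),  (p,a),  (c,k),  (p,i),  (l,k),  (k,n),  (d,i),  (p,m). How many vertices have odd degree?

Degrees: a:2, b:3, c:3, d:1, e:1, f:1, g:2, h:1, i:3, j:1, k:7, l:1, m:1, n:1, o:2, p:4
Odd-degree vertices: b, c, d, e, f, h, i, j, k, l, m, n.

12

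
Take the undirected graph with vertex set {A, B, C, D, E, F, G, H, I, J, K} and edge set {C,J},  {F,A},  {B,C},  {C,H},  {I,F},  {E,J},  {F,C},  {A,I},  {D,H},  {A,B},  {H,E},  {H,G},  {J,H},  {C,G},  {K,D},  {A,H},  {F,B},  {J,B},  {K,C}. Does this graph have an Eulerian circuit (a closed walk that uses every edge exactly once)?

Yes

Degrees: A:4, B:4, C:6, D:2, E:2, F:4, G:2, H:6, I:2, J:4, K:2
All degrees are even and the non-isolated vertices are connected — an Eulerian circuit exists.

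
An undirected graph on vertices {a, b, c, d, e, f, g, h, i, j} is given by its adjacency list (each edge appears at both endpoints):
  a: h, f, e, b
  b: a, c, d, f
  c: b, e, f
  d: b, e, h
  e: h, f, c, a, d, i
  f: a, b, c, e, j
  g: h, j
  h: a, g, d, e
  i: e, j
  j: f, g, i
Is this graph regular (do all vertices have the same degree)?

Degrees: a:4, b:4, c:3, d:3, e:6, f:5, g:2, h:4, i:2, j:3
Vertex g has degree 2 while e has degree 6, so the graph is not regular.

No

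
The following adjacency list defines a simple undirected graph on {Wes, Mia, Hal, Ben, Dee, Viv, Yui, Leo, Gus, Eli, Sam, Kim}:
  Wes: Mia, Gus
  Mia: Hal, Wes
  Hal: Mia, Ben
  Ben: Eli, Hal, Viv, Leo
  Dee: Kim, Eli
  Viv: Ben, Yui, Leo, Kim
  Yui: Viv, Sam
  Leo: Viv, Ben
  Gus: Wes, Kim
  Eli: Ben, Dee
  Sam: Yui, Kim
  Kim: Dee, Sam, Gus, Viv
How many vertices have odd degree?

Degrees: Wes:2, Mia:2, Hal:2, Ben:4, Dee:2, Viv:4, Yui:2, Leo:2, Gus:2, Eli:2, Sam:2, Kim:4
Odd-degree vertices: none.

0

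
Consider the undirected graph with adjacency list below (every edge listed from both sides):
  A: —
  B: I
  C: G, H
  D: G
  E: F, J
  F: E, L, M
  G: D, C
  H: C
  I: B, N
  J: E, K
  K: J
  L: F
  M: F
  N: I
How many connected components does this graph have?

4

Component: {A}
Component: {B, I, N}
Component: {C, D, G, H}
Component: {E, F, J, K, L, M}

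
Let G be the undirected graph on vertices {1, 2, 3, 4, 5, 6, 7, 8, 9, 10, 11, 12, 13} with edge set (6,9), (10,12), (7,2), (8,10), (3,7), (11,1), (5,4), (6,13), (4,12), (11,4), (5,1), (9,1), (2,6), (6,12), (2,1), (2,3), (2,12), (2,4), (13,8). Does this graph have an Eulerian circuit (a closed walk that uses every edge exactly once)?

Yes

Degrees: 1:4, 2:6, 3:2, 4:4, 5:2, 6:4, 7:2, 8:2, 9:2, 10:2, 11:2, 12:4, 13:2
All degrees are even and the non-isolated vertices are connected — an Eulerian circuit exists.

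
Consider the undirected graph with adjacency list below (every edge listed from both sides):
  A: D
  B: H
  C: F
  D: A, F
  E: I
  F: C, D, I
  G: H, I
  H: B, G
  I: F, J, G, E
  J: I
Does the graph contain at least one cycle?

|V| = 10, |E| = 9, number of components = 1.
A forest on 10 vertices with 1 component has exactly 9 edges, which matches — so no cycle.

No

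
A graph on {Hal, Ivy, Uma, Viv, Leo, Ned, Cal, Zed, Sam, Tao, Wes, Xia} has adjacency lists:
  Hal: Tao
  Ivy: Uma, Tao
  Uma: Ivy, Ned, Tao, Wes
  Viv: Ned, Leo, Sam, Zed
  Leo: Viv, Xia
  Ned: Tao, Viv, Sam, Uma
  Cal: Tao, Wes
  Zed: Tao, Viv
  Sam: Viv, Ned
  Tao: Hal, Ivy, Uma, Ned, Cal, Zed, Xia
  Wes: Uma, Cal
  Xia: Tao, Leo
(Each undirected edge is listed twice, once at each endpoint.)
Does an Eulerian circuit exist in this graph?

Degrees: Hal:1, Ivy:2, Uma:4, Viv:4, Leo:2, Ned:4, Cal:2, Zed:2, Sam:2, Tao:7, Wes:2, Xia:2
Hal, Tao have odd degree; an Eulerian circuit needs every degree to be even, so none exists.

No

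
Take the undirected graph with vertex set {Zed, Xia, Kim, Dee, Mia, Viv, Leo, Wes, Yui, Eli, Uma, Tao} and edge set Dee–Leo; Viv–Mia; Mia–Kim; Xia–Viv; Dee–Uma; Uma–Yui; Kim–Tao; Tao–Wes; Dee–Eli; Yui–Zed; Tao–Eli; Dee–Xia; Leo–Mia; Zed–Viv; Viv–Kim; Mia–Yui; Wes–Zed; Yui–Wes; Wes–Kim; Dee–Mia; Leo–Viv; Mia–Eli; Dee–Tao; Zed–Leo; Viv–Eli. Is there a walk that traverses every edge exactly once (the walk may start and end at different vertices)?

Yes

Degrees: Zed:4, Xia:2, Kim:4, Dee:6, Mia:6, Viv:6, Leo:4, Wes:4, Yui:4, Eli:4, Uma:2, Tao:4
Odd-degree vertices: none (0 total).
The non-isolated vertices are connected and exactly 0 have odd degree, so an Eulerian trail exists.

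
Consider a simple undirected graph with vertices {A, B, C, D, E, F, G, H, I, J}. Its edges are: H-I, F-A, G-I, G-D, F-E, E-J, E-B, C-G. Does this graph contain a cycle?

The graph has 10 vertices, 8 edges, and 2 connected components.
Since 8 = 10 - 2, the graph is a forest and contains no cycle.

No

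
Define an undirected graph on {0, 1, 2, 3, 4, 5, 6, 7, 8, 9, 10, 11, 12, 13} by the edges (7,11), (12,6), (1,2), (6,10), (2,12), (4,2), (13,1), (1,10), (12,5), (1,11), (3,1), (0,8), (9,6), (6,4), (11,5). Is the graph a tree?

|V| = 14, |E| = 15.
It splits into 2 components, so it cannot be a tree.

No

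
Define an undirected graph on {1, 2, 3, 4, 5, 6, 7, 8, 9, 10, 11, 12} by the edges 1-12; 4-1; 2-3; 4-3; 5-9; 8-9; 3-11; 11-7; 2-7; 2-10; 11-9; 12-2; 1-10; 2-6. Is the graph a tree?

|V| = 12, |E| = 14.
Connected but with 14 > 11 edges, so it has a cycle and is not a tree.

No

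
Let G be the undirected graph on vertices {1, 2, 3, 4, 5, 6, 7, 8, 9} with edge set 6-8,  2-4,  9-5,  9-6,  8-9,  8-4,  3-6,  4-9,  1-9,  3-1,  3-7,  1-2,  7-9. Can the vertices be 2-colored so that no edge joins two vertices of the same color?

No

6-8-9-6 is an odd cycle (length 3), and a bipartite graph can contain only even cycles.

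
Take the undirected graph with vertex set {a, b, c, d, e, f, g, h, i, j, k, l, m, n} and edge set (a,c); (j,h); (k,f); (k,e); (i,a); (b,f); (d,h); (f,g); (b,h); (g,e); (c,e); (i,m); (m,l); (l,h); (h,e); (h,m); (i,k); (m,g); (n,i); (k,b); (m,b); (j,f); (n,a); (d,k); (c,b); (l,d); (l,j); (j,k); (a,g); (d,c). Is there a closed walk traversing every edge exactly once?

Degrees: a:4, b:5, c:4, d:4, e:4, f:4, g:4, h:6, i:4, j:4, k:6, l:4, m:5, n:2
Vertices with odd degree: b, m. An Eulerian circuit requires all degrees even.

No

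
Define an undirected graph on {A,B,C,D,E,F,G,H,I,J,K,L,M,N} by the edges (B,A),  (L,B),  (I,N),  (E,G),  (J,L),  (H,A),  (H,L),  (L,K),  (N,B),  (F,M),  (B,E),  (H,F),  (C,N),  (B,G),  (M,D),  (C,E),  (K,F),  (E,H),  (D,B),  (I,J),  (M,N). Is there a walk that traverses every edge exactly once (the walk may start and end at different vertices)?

Yes

Degrees: A:2, B:6, C:2, D:2, E:4, F:3, G:2, H:4, I:2, J:2, K:2, L:4, M:3, N:4
Odd-degree vertices: F, M (2 total).
The non-isolated vertices are connected and exactly 2 have odd degree, so an Eulerian trail exists (from F to M).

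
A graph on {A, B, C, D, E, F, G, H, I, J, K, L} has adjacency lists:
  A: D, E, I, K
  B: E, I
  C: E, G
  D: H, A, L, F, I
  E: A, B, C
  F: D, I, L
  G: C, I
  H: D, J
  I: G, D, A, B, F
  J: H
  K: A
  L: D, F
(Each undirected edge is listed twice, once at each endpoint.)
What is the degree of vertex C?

2

Neighbors of C: E, G.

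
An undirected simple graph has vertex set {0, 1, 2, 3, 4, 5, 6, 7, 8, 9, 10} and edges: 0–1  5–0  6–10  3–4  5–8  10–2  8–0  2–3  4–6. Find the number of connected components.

Component: {7}
Component: {9}
Component: {0, 1, 5, 8}
Component: {2, 3, 4, 6, 10}

4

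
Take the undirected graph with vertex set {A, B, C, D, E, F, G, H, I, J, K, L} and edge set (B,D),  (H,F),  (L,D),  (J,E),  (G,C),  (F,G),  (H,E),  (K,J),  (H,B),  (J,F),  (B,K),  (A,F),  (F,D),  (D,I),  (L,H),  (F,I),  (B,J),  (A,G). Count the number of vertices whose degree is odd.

2

Degrees: A:2, B:4, C:1, D:4, E:2, F:6, G:3, H:4, I:2, J:4, K:2, L:2
Odd-degree vertices: C, G.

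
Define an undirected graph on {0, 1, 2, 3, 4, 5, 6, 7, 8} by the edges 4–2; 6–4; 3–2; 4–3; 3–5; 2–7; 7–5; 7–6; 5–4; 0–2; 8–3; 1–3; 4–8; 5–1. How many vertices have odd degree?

4

Degrees: 0:1, 1:2, 2:4, 3:5, 4:5, 5:4, 6:2, 7:3, 8:2
Odd-degree vertices: 0, 3, 4, 7.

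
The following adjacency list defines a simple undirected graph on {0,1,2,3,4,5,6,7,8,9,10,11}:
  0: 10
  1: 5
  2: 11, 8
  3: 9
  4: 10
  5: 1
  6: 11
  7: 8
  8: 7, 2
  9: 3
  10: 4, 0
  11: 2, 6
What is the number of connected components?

4

Component: {1, 5}
Component: {3, 9}
Component: {0, 4, 10}
Component: {2, 6, 7, 8, 11}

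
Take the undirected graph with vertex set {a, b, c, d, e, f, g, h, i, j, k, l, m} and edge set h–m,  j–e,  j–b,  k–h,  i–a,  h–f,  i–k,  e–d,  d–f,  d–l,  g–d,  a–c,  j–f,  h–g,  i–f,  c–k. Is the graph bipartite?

Yes

Color {c, d, h, i, j} black and {a, b, e, f, g, k, l, m} white. No edge joins two same-colored vertices, so the graph is bipartite.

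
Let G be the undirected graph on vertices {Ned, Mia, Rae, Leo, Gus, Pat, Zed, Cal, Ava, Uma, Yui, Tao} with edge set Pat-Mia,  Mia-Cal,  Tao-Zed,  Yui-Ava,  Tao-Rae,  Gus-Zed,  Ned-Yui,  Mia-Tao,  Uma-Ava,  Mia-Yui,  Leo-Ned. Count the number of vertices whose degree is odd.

Degrees: Ned:2, Mia:4, Rae:1, Leo:1, Gus:1, Pat:1, Zed:2, Cal:1, Ava:2, Uma:1, Yui:3, Tao:3
Odd-degree vertices: Rae, Leo, Gus, Pat, Cal, Uma, Yui, Tao.

8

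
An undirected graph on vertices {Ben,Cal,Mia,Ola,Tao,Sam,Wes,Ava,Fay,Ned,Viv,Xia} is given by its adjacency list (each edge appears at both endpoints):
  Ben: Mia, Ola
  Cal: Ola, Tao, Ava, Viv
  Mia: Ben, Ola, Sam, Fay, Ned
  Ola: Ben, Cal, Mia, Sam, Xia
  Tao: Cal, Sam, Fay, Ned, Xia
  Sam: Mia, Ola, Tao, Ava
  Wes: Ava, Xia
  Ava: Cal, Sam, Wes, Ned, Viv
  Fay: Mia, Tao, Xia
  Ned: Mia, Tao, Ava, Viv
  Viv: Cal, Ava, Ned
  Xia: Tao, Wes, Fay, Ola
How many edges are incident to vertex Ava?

5

Neighbors of Ava: Cal, Sam, Wes, Ned, Viv.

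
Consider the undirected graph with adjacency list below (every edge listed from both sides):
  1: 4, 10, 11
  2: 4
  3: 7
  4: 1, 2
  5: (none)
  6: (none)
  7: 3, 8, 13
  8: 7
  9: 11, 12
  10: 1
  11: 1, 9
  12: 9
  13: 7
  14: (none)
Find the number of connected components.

Component: {5}
Component: {6}
Component: {14}
Component: {3, 7, 8, 13}
Component: {1, 2, 4, 9, 10, 11, 12}

5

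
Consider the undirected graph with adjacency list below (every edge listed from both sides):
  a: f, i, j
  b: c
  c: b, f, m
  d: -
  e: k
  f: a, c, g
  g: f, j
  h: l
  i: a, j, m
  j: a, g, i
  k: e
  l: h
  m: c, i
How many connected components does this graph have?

Component: {d}
Component: {e, k}
Component: {h, l}
Component: {a, b, c, f, g, i, j, m}

4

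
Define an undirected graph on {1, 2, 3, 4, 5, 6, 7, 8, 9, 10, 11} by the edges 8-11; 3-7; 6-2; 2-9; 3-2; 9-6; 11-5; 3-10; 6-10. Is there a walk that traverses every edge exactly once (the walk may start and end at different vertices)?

Degrees: 1:0, 2:3, 3:3, 4:0, 5:1, 6:3, 7:1, 8:1, 9:2, 10:2, 11:2
Odd-degree vertices: 2, 3, 5, 6, 7, 8 (6 total).
With 6 odd-degree vertices (more than two), no single trail can use every edge.

No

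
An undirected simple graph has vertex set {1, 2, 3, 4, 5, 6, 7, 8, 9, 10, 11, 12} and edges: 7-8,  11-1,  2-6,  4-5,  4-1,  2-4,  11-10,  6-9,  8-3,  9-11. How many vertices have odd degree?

Degrees: 1:2, 2:2, 3:1, 4:3, 5:1, 6:2, 7:1, 8:2, 9:2, 10:1, 11:3, 12:0
Odd-degree vertices: 3, 4, 5, 7, 10, 11.

6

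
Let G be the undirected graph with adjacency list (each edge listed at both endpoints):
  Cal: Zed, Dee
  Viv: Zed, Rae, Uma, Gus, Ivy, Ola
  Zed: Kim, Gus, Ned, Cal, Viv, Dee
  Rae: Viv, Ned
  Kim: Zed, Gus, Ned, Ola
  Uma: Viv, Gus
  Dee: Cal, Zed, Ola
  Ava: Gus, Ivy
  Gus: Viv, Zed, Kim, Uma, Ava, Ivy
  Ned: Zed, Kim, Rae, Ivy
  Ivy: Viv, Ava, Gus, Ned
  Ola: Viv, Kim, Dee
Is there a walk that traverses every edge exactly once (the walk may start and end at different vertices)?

Yes

Degrees: Cal:2, Viv:6, Zed:6, Rae:2, Kim:4, Uma:2, Dee:3, Ava:2, Gus:6, Ned:4, Ivy:4, Ola:3
Odd-degree vertices: Dee, Ola (2 total).
With 2 odd-degree vertices and all edges in one connected piece, an Eulerian trail exists (from Dee to Ola).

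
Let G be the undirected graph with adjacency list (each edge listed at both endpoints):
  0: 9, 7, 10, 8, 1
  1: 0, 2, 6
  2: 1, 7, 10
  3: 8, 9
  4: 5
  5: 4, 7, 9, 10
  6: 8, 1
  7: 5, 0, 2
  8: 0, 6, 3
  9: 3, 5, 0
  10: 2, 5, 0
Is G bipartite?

Yes

Partition the vertices as {1, 4, 7, 8, 9, 10} vs {0, 2, 3, 5, 6}. Each listed edge has one endpoint in each part, so the graph is bipartite.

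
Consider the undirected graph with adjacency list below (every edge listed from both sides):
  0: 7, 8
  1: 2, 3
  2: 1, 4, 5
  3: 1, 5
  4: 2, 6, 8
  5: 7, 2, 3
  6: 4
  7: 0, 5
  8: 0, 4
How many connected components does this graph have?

Component: {0, 1, 2, 3, 4, 5, 6, 7, 8}

1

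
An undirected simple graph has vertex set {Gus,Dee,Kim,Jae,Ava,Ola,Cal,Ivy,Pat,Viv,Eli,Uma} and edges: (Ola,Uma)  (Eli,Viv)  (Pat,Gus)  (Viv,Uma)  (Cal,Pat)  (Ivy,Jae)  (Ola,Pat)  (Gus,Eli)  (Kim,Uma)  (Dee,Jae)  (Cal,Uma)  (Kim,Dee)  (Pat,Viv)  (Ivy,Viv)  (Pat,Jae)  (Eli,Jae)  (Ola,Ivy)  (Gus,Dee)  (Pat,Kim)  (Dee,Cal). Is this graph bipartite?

Yes

Color {Dee, Ava, Ivy, Pat, Eli, Uma} black and {Gus, Kim, Jae, Ola, Cal, Viv} white. No edge joins two same-colored vertices, so the graph is bipartite.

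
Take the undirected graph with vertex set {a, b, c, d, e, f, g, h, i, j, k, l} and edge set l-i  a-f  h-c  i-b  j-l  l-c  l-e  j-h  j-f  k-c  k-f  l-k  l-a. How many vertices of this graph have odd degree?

Degrees: a:2, b:1, c:3, d:0, e:1, f:3, g:0, h:2, i:2, j:3, k:3, l:6
Odd-degree vertices: b, c, e, f, j, k.

6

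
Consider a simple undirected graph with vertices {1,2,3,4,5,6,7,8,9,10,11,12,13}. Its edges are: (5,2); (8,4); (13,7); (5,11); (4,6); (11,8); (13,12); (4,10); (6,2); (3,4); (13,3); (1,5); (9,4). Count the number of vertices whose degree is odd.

Degrees: 1:1, 2:2, 3:2, 4:5, 5:3, 6:2, 7:1, 8:2, 9:1, 10:1, 11:2, 12:1, 13:3
Odd-degree vertices: 1, 4, 5, 7, 9, 10, 12, 13.

8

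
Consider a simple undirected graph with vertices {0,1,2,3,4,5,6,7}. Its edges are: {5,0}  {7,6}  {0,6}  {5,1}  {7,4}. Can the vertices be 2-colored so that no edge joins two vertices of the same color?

Color {2, 3, 4, 5, 6} black and {0, 1, 7} white. No edge joins two same-colored vertices, so the graph is bipartite.

Yes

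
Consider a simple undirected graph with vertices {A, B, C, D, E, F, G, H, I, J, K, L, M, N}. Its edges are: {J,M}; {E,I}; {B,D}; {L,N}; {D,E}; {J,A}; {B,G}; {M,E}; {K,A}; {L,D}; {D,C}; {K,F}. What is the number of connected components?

Component: {H}
Component: {A, B, C, D, E, F, G, I, J, K, L, M, N}

2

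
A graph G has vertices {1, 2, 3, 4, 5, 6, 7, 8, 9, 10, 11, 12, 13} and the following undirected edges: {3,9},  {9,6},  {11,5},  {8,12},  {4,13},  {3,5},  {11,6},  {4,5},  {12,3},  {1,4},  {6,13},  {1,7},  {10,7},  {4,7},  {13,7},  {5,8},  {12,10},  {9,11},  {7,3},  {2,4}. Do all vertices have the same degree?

No

Degrees: 1:2, 2:1, 3:4, 4:5, 5:4, 6:3, 7:5, 8:2, 9:3, 10:2, 11:3, 12:3, 13:3
Degrees are not all equal (e.g. deg(2)=1 but deg(4)=5); not regular.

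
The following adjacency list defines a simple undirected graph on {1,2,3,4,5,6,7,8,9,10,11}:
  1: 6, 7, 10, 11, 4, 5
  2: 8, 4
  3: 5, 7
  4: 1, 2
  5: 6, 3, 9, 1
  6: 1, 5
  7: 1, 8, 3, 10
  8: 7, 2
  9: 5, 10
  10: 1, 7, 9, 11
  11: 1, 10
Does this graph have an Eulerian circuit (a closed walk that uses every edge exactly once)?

Degrees: 1:6, 2:2, 3:2, 4:2, 5:4, 6:2, 7:4, 8:2, 9:2, 10:4, 11:2
Every vertex has even degree and the edges form a single connected piece, so an Eulerian circuit exists.

Yes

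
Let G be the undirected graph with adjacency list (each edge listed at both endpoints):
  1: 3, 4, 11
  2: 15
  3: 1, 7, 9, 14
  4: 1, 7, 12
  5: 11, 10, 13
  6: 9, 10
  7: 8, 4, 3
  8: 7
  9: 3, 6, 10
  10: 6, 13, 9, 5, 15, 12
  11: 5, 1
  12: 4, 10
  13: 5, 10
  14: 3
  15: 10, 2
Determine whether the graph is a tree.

The graph has 15 vertices and 19 edges.
Connected but with 19 > 14 edges, so it has a cycle and is not a tree.

No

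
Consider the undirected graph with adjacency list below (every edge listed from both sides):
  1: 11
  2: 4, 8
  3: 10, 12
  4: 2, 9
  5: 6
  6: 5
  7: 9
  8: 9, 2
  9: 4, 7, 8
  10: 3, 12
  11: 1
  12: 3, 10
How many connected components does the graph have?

Component: {1, 11}
Component: {5, 6}
Component: {3, 10, 12}
Component: {2, 4, 7, 8, 9}

4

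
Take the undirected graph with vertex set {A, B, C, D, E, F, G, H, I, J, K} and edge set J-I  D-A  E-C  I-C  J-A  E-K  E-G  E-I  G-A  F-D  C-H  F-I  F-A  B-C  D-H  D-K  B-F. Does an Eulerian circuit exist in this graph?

Yes

Degrees: A:4, B:2, C:4, D:4, E:4, F:4, G:2, H:2, I:4, J:2, K:2
All degrees are even and the non-isolated vertices are connected — an Eulerian circuit exists.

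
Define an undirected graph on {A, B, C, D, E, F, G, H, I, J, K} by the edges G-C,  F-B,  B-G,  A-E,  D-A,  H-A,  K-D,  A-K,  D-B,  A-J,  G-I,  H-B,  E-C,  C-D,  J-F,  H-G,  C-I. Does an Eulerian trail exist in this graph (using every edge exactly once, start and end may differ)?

Yes

Degrees: A:5, B:4, C:4, D:4, E:2, F:2, G:4, H:3, I:2, J:2, K:2
Odd-degree vertices: A, H (2 total).
The non-isolated vertices are connected and exactly 2 have odd degree, so an Eulerian trail exists (from A to H).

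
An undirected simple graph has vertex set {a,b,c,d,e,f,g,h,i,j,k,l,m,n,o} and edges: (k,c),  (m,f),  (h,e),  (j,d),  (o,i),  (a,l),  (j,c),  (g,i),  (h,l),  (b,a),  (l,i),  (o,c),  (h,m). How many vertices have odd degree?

10

Degrees: a:2, b:1, c:3, d:1, e:1, f:1, g:1, h:3, i:3, j:2, k:1, l:3, m:2, n:0, o:2
Odd-degree vertices: b, c, d, e, f, g, h, i, k, l.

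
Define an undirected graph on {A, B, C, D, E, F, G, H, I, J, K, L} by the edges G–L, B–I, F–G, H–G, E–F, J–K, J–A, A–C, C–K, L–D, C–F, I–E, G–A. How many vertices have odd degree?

6

Degrees: A:3, B:1, C:3, D:1, E:2, F:3, G:4, H:1, I:2, J:2, K:2, L:2
Odd-degree vertices: A, B, C, D, F, H.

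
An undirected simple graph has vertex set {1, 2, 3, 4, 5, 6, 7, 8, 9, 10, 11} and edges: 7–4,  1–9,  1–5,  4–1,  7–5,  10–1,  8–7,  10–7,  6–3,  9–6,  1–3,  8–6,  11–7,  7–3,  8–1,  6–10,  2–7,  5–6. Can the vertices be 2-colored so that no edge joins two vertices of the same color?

Yes

Partition the vertices as {2, 3, 4, 5, 8, 9, 10, 11} vs {1, 6, 7}. Each listed edge has one endpoint in each part, so the graph is bipartite.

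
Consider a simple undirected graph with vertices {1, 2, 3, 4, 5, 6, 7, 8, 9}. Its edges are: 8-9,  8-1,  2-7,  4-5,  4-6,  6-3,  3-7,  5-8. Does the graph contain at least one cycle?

The graph has 9 vertices, 8 edges, and 1 connected component.
Since 8 = 9 - 1, the graph is a forest and contains no cycle.

No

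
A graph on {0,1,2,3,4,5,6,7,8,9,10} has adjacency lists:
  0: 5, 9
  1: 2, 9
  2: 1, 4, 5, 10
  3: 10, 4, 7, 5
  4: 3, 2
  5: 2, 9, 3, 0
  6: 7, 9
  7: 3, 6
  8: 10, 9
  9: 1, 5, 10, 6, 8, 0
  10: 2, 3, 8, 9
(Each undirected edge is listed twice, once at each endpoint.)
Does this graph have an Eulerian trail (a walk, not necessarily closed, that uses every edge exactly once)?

Degrees: 0:2, 1:2, 2:4, 3:4, 4:2, 5:4, 6:2, 7:2, 8:2, 9:6, 10:4
Odd-degree vertices: none (0 total).
With 0 odd-degree vertices and all edges in one connected piece, an Eulerian trail exists.

Yes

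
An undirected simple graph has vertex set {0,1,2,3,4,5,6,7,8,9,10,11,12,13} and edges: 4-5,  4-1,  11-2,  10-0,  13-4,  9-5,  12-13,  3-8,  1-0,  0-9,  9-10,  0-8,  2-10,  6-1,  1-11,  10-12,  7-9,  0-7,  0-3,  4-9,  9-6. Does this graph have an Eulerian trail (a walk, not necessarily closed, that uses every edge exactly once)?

Degrees: 0:6, 1:4, 2:2, 3:2, 4:4, 5:2, 6:2, 7:2, 8:2, 9:6, 10:4, 11:2, 12:2, 13:2
Odd-degree vertices: none (0 total).
With 0 odd-degree vertices and all edges in one connected piece, an Eulerian trail exists.

Yes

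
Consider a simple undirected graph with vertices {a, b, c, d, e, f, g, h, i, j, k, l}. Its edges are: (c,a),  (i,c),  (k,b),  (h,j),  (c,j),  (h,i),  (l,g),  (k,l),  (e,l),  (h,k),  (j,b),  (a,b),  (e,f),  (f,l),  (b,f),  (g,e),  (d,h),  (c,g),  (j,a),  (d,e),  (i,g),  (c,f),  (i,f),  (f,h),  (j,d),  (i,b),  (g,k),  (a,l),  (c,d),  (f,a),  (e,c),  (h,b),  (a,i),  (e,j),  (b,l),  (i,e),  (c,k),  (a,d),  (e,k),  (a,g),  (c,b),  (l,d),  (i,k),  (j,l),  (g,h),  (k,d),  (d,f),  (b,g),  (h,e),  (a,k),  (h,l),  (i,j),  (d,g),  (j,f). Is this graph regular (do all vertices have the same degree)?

Degrees: a:9, b:9, c:9, d:9, e:9, f:9, g:9, h:9, i:9, j:9, k:9, l:9
Every vertex has degree 9, so the graph is 9-regular.

Yes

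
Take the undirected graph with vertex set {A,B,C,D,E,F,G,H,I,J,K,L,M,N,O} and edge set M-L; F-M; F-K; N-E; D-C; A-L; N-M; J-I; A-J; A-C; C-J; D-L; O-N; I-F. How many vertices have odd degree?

Degrees: A:3, B:0, C:3, D:2, E:1, F:3, G:0, H:0, I:2, J:3, K:1, L:3, M:3, N:3, O:1
Odd-degree vertices: A, C, E, F, J, K, L, M, N, O.

10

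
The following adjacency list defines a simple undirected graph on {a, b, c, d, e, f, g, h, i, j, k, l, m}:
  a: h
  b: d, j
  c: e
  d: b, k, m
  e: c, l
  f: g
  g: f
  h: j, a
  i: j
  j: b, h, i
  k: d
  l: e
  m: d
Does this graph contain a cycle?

No

|V| = 13, |E| = 10, number of components = 3.
Since 10 = 13 - 3, the graph is a forest and contains no cycle.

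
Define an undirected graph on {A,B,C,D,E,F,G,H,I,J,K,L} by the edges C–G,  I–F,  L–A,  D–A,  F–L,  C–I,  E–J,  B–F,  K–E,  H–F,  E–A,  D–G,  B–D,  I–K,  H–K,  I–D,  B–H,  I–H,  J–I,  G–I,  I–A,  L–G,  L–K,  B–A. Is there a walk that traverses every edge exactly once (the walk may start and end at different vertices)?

Degrees: A:5, B:4, C:2, D:4, E:3, F:4, G:4, H:4, I:8, J:2, K:4, L:4
Odd-degree vertices: A, E (2 total).
The non-isolated vertices are connected and exactly 2 have odd degree, so an Eulerian trail exists (from A to E).

Yes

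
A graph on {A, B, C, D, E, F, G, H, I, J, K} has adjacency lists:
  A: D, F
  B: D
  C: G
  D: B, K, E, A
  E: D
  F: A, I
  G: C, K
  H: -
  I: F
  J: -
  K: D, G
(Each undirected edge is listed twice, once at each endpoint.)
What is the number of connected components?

3

Component: {H}
Component: {J}
Component: {A, B, C, D, E, F, G, I, K}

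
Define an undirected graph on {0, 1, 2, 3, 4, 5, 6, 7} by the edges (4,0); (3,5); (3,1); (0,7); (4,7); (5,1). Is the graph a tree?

The graph has 8 vertices and 6 edges.
It is not connected, so it is not a tree.

No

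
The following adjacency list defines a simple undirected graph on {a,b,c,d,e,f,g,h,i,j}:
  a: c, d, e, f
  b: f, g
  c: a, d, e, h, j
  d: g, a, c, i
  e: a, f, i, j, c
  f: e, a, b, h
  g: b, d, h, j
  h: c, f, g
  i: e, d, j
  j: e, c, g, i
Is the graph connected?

A breadth-first search from a visits a, c, f, d, e, j, h, b, g, i — all 10 vertices — so the graph is connected.

Yes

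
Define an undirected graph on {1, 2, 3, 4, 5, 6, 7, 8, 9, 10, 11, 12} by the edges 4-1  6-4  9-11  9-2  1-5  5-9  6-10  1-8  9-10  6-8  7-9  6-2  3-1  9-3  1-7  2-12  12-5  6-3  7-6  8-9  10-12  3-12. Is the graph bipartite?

Partition the vertices as {2, 3, 4, 5, 7, 8, 10, 11} vs {1, 6, 9, 12}. Each listed edge has one endpoint in each part, so the graph is bipartite.

Yes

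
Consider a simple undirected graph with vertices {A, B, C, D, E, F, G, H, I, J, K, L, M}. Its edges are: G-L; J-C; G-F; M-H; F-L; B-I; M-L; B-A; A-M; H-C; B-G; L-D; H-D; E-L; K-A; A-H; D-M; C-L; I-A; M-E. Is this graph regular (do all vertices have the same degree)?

Degrees: A:5, B:3, C:3, D:3, E:2, F:2, G:3, H:4, I:2, J:1, K:1, L:6, M:5
Vertex J has degree 1 while L has degree 6, so the graph is not regular.

No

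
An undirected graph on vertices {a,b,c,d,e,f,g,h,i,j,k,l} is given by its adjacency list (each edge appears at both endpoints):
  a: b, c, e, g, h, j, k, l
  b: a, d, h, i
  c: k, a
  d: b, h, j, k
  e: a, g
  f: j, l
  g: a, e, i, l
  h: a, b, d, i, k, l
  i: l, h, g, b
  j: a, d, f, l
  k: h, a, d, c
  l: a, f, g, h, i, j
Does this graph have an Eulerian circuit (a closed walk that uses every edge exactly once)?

Yes

Degrees: a:8, b:4, c:2, d:4, e:2, f:2, g:4, h:6, i:4, j:4, k:4, l:6
All degrees are even and the non-isolated vertices are connected — an Eulerian circuit exists.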